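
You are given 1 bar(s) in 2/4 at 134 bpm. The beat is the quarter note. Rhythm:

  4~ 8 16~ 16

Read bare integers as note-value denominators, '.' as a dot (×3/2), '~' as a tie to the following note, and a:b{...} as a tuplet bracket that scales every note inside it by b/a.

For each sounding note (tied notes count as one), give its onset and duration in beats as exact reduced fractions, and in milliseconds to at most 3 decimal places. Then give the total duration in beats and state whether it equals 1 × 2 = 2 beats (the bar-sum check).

1) 0.0ms=0b +671.642ms=3/2b
2) 671.642ms=3/2b +223.881ms=1/2b
Σ=2b of 2 (134bpm 2/4) — PASS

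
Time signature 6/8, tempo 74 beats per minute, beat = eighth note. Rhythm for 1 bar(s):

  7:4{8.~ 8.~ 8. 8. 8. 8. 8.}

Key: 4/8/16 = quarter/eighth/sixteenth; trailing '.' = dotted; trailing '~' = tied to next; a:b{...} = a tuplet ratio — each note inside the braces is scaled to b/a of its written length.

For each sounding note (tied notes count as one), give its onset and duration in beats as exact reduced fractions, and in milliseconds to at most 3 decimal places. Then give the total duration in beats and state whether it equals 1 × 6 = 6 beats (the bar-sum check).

1) 0.0ms=0b +2084.942ms=18/7b
2) 2084.942ms=18/7b +694.981ms=6/7b
3) 2779.923ms=24/7b +694.981ms=6/7b
4) 3474.903ms=30/7b +694.981ms=6/7b
5) 4169.884ms=36/7b +694.981ms=6/7b
Σ=6b of 6 (74bpm 6/8) — PASS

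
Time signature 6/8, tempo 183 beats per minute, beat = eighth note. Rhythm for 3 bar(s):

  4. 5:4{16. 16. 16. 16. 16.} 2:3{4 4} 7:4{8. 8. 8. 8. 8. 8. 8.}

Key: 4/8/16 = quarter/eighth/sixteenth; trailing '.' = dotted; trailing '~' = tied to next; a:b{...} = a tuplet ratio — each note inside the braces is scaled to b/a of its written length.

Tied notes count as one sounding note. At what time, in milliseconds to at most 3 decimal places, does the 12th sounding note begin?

1. 0.0ms @ 0 + 983.607ms (3)
2. 983.607ms @ 3 + 196.721ms (3/5)
3. 1180.328ms @ 18/5 + 196.721ms (3/5)
4. 1377.049ms @ 21/5 + 196.721ms (3/5)
5. 1573.77ms @ 24/5 + 196.721ms (3/5)
6. 1770.492ms @ 27/5 + 196.721ms (3/5)
7. 1967.213ms @ 6 + 983.607ms (3)
8. 2950.82ms @ 9 + 983.607ms (3)
9. 3934.426ms @ 12 + 281.03ms (6/7)
10. 4215.457ms @ 90/7 + 281.03ms (6/7)
11. 4496.487ms @ 96/7 + 281.03ms (6/7)
12. 4777.518ms @ 102/7 + 281.03ms (6/7)
13. 5058.548ms @ 108/7 + 281.03ms (6/7)
14. 5339.578ms @ 114/7 + 281.03ms (6/7)
15. 5620.609ms @ 120/7 + 281.03ms (6/7)

note 12 onset = 102/7b = 4777.518ms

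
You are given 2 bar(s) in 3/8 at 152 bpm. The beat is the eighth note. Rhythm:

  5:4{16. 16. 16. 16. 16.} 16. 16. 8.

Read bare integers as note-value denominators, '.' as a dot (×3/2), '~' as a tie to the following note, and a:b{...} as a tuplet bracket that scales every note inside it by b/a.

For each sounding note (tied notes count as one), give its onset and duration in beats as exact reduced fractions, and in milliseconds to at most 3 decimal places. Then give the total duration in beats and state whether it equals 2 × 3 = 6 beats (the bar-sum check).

1) 0.0ms=0b +236.842ms=3/5b
2) 236.842ms=3/5b +236.842ms=3/5b
3) 473.684ms=6/5b +236.842ms=3/5b
4) 710.526ms=9/5b +236.842ms=3/5b
5) 947.368ms=12/5b +236.842ms=3/5b
6) 1184.211ms=3b +296.053ms=3/4b
7) 1480.263ms=15/4b +296.053ms=3/4b
8) 1776.316ms=9/2b +592.105ms=3/2b
Σ=6b of 6 (152bpm 3/8) — PASS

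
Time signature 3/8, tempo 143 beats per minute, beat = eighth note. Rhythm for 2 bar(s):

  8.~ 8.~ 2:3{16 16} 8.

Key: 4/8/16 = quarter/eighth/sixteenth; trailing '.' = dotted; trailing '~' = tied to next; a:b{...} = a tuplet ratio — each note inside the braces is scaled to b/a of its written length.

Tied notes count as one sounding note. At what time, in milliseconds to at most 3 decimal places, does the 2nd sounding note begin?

note 2 onset = 15/4b = 1573.427ms

1. 0.0ms @ 0 + 1573.427ms (15/4)
2. 1573.427ms @ 15/4 + 314.685ms (3/4)
3. 1888.112ms @ 9/2 + 629.371ms (3/2)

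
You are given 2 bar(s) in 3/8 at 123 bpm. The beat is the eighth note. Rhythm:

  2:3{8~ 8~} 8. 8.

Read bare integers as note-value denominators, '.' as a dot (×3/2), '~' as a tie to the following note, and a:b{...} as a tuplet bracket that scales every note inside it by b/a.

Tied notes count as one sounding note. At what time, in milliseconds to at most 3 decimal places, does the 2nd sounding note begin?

1. 0.0ms @ 0 + 2195.122ms (9/2)
2. 2195.122ms @ 9/2 + 731.707ms (3/2)

note 2 onset = 9/2b = 2195.122ms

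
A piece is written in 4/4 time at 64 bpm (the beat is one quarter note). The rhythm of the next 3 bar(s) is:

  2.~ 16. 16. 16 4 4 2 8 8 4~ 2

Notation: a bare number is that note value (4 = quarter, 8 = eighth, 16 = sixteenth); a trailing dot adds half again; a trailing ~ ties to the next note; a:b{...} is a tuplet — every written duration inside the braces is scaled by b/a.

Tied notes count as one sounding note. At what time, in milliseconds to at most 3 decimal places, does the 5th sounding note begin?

1. 0.0ms @ 0 + 3164.062ms (27/8)
2. 3164.062ms @ 27/8 + 351.562ms (3/8)
3. 3515.625ms @ 15/4 + 234.375ms (1/4)
4. 3750.0ms @ 4 + 937.5ms (1)
5. 4687.5ms @ 5 + 937.5ms (1)
6. 5625.0ms @ 6 + 1875.0ms (2)
7. 7500.0ms @ 8 + 468.75ms (1/2)
8. 7968.75ms @ 17/2 + 468.75ms (1/2)
9. 8437.5ms @ 9 + 2812.5ms (3)

note 5 onset = 5b = 4687.5ms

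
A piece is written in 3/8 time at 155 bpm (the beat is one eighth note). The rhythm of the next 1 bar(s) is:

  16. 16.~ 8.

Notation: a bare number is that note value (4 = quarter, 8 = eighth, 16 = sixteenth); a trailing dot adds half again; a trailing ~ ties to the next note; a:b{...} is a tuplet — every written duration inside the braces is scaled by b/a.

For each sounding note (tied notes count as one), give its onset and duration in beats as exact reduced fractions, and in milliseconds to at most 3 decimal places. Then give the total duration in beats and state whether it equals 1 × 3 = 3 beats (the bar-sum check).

1) 0.0ms=0b +290.323ms=3/4b
2) 290.323ms=3/4b +870.968ms=9/4b
Σ=3b of 3 (155bpm 3/8) — PASS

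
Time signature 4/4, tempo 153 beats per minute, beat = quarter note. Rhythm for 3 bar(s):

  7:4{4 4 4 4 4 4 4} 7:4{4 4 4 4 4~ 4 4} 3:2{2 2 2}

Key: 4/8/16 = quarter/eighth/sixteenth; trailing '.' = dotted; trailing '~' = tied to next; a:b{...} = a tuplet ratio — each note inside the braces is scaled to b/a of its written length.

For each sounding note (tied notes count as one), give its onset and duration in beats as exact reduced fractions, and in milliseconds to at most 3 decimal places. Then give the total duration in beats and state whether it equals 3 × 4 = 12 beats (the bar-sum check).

1) 0.0ms=0b +224.09ms=4/7b
2) 224.09ms=4/7b +224.09ms=4/7b
3) 448.179ms=8/7b +224.09ms=4/7b
4) 672.269ms=12/7b +224.09ms=4/7b
5) 896.359ms=16/7b +224.09ms=4/7b
6) 1120.448ms=20/7b +224.09ms=4/7b
7) 1344.538ms=24/7b +224.09ms=4/7b
8) 1568.627ms=4b +224.09ms=4/7b
9) 1792.717ms=32/7b +224.09ms=4/7b
10) 2016.807ms=36/7b +224.09ms=4/7b
11) 2240.896ms=40/7b +224.09ms=4/7b
12) 2464.986ms=44/7b +448.179ms=8/7b
13) 2913.165ms=52/7b +224.09ms=4/7b
14) 3137.255ms=8b +522.876ms=4/3b
15) 3660.131ms=28/3b +522.876ms=4/3b
16) 4183.007ms=32/3b +522.876ms=4/3b
Σ=12b of 12 (153bpm 4/4) — PASS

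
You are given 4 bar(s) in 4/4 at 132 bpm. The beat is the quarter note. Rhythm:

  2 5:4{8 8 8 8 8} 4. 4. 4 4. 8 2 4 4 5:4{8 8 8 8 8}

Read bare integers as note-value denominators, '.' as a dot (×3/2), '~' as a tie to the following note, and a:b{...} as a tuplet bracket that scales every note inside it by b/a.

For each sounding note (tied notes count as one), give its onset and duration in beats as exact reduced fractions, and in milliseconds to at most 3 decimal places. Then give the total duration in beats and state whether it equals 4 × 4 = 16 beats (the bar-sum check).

1) 0.0ms=0b +909.091ms=2b
2) 909.091ms=2b +181.818ms=2/5b
3) 1090.909ms=12/5b +181.818ms=2/5b
4) 1272.727ms=14/5b +181.818ms=2/5b
5) 1454.545ms=16/5b +181.818ms=2/5b
6) 1636.364ms=18/5b +181.818ms=2/5b
7) 1818.182ms=4b +681.818ms=3/2b
8) 2500.0ms=11/2b +681.818ms=3/2b
9) 3181.818ms=7b +454.545ms=1b
10) 3636.364ms=8b +681.818ms=3/2b
11) 4318.182ms=19/2b +227.273ms=1/2b
12) 4545.455ms=10b +909.091ms=2b
13) 5454.545ms=12b +454.545ms=1b
14) 5909.091ms=13b +454.545ms=1b
15) 6363.636ms=14b +181.818ms=2/5b
16) 6545.455ms=72/5b +181.818ms=2/5b
17) 6727.273ms=74/5b +181.818ms=2/5b
18) 6909.091ms=76/5b +181.818ms=2/5b
19) 7090.909ms=78/5b +181.818ms=2/5b
Σ=16b of 16 (132bpm 4/4) — PASS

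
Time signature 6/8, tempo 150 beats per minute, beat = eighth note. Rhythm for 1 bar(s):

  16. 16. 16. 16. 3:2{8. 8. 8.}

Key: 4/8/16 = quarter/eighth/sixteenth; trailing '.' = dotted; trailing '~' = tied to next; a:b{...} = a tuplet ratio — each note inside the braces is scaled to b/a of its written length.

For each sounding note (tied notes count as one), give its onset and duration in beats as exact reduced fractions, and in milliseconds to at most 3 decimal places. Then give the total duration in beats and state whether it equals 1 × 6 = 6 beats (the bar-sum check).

1) 0.0ms=0b +300.0ms=3/4b
2) 300.0ms=3/4b +300.0ms=3/4b
3) 600.0ms=3/2b +300.0ms=3/4b
4) 900.0ms=9/4b +300.0ms=3/4b
5) 1200.0ms=3b +400.0ms=1b
6) 1600.0ms=4b +400.0ms=1b
7) 2000.0ms=5b +400.0ms=1b
Σ=6b of 6 (150bpm 6/8) — PASS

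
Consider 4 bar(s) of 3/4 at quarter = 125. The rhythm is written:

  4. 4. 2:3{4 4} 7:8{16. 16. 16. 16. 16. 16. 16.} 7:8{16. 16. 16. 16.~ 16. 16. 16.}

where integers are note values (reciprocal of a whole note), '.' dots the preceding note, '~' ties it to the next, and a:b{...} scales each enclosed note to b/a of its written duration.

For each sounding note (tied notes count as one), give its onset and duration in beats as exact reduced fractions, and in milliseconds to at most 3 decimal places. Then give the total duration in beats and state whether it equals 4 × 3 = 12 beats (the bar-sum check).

1) 0.0ms=0b +720.0ms=3/2b
2) 720.0ms=3/2b +720.0ms=3/2b
3) 1440.0ms=3b +720.0ms=3/2b
4) 2160.0ms=9/2b +720.0ms=3/2b
5) 2880.0ms=6b +205.714ms=3/7b
6) 3085.714ms=45/7b +205.714ms=3/7b
7) 3291.429ms=48/7b +205.714ms=3/7b
8) 3497.143ms=51/7b +205.714ms=3/7b
9) 3702.857ms=54/7b +205.714ms=3/7b
10) 3908.571ms=57/7b +205.714ms=3/7b
11) 4114.286ms=60/7b +205.714ms=3/7b
12) 4320.0ms=9b +205.714ms=3/7b
13) 4525.714ms=66/7b +205.714ms=3/7b
14) 4731.429ms=69/7b +205.714ms=3/7b
15) 4937.143ms=72/7b +411.429ms=6/7b
16) 5348.571ms=78/7b +205.714ms=3/7b
17) 5554.286ms=81/7b +205.714ms=3/7b
Σ=12b of 12 (125bpm 3/4) — PASS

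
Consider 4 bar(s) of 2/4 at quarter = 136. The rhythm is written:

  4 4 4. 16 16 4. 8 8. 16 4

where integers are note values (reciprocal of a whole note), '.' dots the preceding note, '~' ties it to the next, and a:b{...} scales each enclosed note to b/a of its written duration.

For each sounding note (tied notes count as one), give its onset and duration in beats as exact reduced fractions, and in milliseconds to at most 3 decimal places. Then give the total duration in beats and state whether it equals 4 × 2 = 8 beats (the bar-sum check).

1) 0.0ms=0b +441.176ms=1b
2) 441.176ms=1b +441.176ms=1b
3) 882.353ms=2b +661.765ms=3/2b
4) 1544.118ms=7/2b +110.294ms=1/4b
5) 1654.412ms=15/4b +110.294ms=1/4b
6) 1764.706ms=4b +661.765ms=3/2b
7) 2426.471ms=11/2b +220.588ms=1/2b
8) 2647.059ms=6b +330.882ms=3/4b
9) 2977.941ms=27/4b +110.294ms=1/4b
10) 3088.235ms=7b +441.176ms=1b
Σ=8b of 8 (136bpm 2/4) — PASS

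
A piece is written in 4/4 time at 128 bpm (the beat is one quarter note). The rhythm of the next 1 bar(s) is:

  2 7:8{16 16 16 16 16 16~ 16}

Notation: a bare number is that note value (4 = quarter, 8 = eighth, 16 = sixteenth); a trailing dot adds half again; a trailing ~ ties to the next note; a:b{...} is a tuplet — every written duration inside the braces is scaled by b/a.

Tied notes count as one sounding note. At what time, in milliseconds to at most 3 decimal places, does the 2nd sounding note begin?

1. 0.0ms @ 0 + 937.5ms (2)
2. 937.5ms @ 2 + 133.929ms (2/7)
3. 1071.429ms @ 16/7 + 133.929ms (2/7)
4. 1205.357ms @ 18/7 + 133.929ms (2/7)
5. 1339.286ms @ 20/7 + 133.929ms (2/7)
6. 1473.214ms @ 22/7 + 133.929ms (2/7)
7. 1607.143ms @ 24/7 + 267.857ms (4/7)

note 2 onset = 2b = 937.5ms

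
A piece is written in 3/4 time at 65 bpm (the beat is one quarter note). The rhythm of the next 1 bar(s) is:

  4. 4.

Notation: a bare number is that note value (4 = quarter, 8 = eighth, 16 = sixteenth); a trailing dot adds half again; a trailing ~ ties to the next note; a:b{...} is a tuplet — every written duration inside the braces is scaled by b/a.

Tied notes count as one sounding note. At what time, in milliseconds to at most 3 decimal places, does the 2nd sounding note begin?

note 2 onset = 3/2b = 1384.615ms

1. 0.0ms @ 0 + 1384.615ms (3/2)
2. 1384.615ms @ 3/2 + 1384.615ms (3/2)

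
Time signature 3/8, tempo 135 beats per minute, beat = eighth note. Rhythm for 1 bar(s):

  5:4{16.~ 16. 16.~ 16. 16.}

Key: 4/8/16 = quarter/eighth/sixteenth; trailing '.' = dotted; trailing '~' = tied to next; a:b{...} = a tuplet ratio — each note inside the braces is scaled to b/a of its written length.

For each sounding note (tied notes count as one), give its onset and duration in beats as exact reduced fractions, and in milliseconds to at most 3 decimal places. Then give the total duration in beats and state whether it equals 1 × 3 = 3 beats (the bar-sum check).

1) 0.0ms=0b +533.333ms=6/5b
2) 533.333ms=6/5b +533.333ms=6/5b
3) 1066.667ms=12/5b +266.667ms=3/5b
Σ=3b of 3 (135bpm 3/8) — PASS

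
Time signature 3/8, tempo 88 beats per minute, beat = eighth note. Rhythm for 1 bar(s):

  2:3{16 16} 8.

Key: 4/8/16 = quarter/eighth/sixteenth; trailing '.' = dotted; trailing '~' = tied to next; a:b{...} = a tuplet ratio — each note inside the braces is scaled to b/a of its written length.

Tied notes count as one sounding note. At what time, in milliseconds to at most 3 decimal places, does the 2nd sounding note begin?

note 2 onset = 3/4b = 511.364ms

1. 0.0ms @ 0 + 511.364ms (3/4)
2. 511.364ms @ 3/4 + 511.364ms (3/4)
3. 1022.727ms @ 3/2 + 1022.727ms (3/2)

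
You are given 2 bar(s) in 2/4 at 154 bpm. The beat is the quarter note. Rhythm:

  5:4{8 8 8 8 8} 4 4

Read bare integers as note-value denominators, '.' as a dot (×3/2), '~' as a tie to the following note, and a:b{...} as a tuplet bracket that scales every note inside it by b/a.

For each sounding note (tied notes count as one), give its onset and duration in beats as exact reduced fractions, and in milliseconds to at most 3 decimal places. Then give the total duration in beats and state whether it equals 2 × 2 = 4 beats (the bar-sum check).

1) 0.0ms=0b +155.844ms=2/5b
2) 155.844ms=2/5b +155.844ms=2/5b
3) 311.688ms=4/5b +155.844ms=2/5b
4) 467.532ms=6/5b +155.844ms=2/5b
5) 623.377ms=8/5b +155.844ms=2/5b
6) 779.221ms=2b +389.61ms=1b
7) 1168.831ms=3b +389.61ms=1b
Σ=4b of 4 (154bpm 2/4) — PASS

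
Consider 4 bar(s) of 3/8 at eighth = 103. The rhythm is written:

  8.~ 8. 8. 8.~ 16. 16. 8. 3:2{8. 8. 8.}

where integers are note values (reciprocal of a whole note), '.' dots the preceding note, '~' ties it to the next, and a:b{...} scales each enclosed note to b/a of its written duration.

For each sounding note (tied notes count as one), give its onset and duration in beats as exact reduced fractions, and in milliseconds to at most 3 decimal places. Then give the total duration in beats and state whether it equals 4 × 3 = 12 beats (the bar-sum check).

1) 0.0ms=0b +1747.573ms=3b
2) 1747.573ms=3b +873.786ms=3/2b
3) 2621.359ms=9/2b +1310.68ms=9/4b
4) 3932.039ms=27/4b +436.893ms=3/4b
5) 4368.932ms=15/2b +873.786ms=3/2b
6) 5242.718ms=9b +582.524ms=1b
7) 5825.243ms=10b +582.524ms=1b
8) 6407.767ms=11b +582.524ms=1b
Σ=12b of 12 (103bpm 3/8) — PASS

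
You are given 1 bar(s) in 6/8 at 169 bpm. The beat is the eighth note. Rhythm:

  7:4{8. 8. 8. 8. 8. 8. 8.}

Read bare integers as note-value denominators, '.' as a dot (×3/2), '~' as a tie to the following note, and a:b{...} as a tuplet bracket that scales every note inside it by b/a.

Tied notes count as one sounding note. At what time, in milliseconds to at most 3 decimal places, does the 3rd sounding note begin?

1. 0.0ms @ 0 + 304.311ms (6/7)
2. 304.311ms @ 6/7 + 304.311ms (6/7)
3. 608.622ms @ 12/7 + 304.311ms (6/7)
4. 912.933ms @ 18/7 + 304.311ms (6/7)
5. 1217.244ms @ 24/7 + 304.311ms (6/7)
6. 1521.555ms @ 30/7 + 304.311ms (6/7)
7. 1825.866ms @ 36/7 + 304.311ms (6/7)

note 3 onset = 12/7b = 608.622ms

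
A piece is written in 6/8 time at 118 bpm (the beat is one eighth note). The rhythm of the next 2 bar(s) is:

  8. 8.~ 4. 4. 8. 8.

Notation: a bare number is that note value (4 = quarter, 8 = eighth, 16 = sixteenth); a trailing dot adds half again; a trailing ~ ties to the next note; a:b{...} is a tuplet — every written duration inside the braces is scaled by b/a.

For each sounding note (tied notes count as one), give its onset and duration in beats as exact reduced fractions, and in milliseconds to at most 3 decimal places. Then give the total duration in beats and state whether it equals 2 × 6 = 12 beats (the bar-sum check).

1) 0.0ms=0b +762.712ms=3/2b
2) 762.712ms=3/2b +2288.136ms=9/2b
3) 3050.847ms=6b +1525.424ms=3b
4) 4576.271ms=9b +762.712ms=3/2b
5) 5338.983ms=21/2b +762.712ms=3/2b
Σ=12b of 12 (118bpm 6/8) — PASS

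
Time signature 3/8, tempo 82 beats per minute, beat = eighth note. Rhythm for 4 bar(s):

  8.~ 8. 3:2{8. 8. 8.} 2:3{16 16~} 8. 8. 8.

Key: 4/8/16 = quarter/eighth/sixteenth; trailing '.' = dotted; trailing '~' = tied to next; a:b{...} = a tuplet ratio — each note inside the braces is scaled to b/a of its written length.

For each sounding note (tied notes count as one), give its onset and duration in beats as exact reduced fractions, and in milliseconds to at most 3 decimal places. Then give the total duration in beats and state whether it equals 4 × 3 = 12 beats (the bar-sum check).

1) 0.0ms=0b +2195.122ms=3b
2) 2195.122ms=3b +731.707ms=1b
3) 2926.829ms=4b +731.707ms=1b
4) 3658.537ms=5b +731.707ms=1b
5) 4390.244ms=6b +548.78ms=3/4b
6) 4939.024ms=27/4b +1646.341ms=9/4b
7) 6585.366ms=9b +1097.561ms=3/2b
8) 7682.927ms=21/2b +1097.561ms=3/2b
Σ=12b of 12 (82bpm 3/8) — PASS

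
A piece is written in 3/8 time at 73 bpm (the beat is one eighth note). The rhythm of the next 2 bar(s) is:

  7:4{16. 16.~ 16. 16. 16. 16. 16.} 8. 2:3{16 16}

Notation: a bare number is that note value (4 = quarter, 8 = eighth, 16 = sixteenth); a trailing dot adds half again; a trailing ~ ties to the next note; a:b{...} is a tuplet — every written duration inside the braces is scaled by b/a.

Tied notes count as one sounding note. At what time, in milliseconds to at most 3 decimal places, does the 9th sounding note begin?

1. 0.0ms @ 0 + 352.25ms (3/7)
2. 352.25ms @ 3/7 + 704.501ms (6/7)
3. 1056.751ms @ 9/7 + 352.25ms (3/7)
4. 1409.002ms @ 12/7 + 352.25ms (3/7)
5. 1761.252ms @ 15/7 + 352.25ms (3/7)
6. 2113.503ms @ 18/7 + 352.25ms (3/7)
7. 2465.753ms @ 3 + 1232.877ms (3/2)
8. 3698.63ms @ 9/2 + 616.438ms (3/4)
9. 4315.068ms @ 21/4 + 616.438ms (3/4)

note 9 onset = 21/4b = 4315.068ms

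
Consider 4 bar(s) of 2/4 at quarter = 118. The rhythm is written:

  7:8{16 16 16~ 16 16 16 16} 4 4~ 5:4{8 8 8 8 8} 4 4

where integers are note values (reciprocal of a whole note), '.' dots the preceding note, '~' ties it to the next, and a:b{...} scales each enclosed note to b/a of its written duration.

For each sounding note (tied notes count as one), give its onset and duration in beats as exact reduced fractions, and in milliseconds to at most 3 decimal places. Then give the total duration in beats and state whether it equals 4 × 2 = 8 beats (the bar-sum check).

1) 0.0ms=0b +145.278ms=2/7b
2) 145.278ms=2/7b +145.278ms=2/7b
3) 290.557ms=4/7b +290.557ms=4/7b
4) 581.114ms=8/7b +145.278ms=2/7b
5) 726.392ms=10/7b +145.278ms=2/7b
6) 871.671ms=12/7b +145.278ms=2/7b
7) 1016.949ms=2b +508.475ms=1b
8) 1525.424ms=3b +711.864ms=7/5b
9) 2237.288ms=22/5b +203.39ms=2/5b
10) 2440.678ms=24/5b +203.39ms=2/5b
11) 2644.068ms=26/5b +203.39ms=2/5b
12) 2847.458ms=28/5b +203.39ms=2/5b
13) 3050.847ms=6b +508.475ms=1b
14) 3559.322ms=7b +508.475ms=1b
Σ=8b of 8 (118bpm 2/4) — PASS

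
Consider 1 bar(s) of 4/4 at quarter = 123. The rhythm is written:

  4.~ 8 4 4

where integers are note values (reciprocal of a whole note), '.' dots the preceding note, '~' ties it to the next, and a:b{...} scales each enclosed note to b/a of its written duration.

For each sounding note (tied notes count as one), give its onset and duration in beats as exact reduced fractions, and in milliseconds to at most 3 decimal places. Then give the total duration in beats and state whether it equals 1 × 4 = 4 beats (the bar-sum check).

1) 0.0ms=0b +975.61ms=2b
2) 975.61ms=2b +487.805ms=1b
3) 1463.415ms=3b +487.805ms=1b
Σ=4b of 4 (123bpm 4/4) — PASS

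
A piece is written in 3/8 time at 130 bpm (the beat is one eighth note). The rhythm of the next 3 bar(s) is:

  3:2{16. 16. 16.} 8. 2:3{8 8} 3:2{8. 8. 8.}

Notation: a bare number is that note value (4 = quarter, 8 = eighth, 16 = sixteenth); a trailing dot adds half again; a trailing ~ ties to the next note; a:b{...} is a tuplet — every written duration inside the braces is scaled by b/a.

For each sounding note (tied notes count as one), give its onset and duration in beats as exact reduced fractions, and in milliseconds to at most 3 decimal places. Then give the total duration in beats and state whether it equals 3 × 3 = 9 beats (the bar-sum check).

1) 0.0ms=0b +230.769ms=1/2b
2) 230.769ms=1/2b +230.769ms=1/2b
3) 461.538ms=1b +230.769ms=1/2b
4) 692.308ms=3/2b +692.308ms=3/2b
5) 1384.615ms=3b +692.308ms=3/2b
6) 2076.923ms=9/2b +692.308ms=3/2b
7) 2769.231ms=6b +461.538ms=1b
8) 3230.769ms=7b +461.538ms=1b
9) 3692.308ms=8b +461.538ms=1b
Σ=9b of 9 (130bpm 3/8) — PASS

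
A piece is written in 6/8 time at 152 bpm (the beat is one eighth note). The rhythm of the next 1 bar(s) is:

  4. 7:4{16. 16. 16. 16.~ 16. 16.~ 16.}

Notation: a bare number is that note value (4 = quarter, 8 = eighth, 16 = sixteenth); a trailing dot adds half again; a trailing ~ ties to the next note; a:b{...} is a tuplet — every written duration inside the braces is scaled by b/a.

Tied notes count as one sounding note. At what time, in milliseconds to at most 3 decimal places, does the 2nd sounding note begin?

1. 0.0ms @ 0 + 1184.211ms (3)
2. 1184.211ms @ 3 + 169.173ms (3/7)
3. 1353.383ms @ 24/7 + 169.173ms (3/7)
4. 1522.556ms @ 27/7 + 169.173ms (3/7)
5. 1691.729ms @ 30/7 + 338.346ms (6/7)
6. 2030.075ms @ 36/7 + 338.346ms (6/7)

note 2 onset = 3b = 1184.211ms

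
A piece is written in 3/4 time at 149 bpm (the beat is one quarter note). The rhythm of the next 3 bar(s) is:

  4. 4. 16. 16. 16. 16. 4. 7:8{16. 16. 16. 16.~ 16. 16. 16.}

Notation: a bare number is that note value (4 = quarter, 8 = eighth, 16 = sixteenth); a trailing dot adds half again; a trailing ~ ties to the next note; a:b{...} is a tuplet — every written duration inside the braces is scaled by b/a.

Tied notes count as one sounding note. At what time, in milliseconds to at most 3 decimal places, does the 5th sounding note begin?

1. 0.0ms @ 0 + 604.027ms (3/2)
2. 604.027ms @ 3/2 + 604.027ms (3/2)
3. 1208.054ms @ 3 + 151.007ms (3/8)
4. 1359.06ms @ 27/8 + 151.007ms (3/8)
5. 1510.067ms @ 15/4 + 151.007ms (3/8)
6. 1661.074ms @ 33/8 + 151.007ms (3/8)
7. 1812.081ms @ 9/2 + 604.027ms (3/2)
8. 2416.107ms @ 6 + 172.579ms (3/7)
9. 2588.686ms @ 45/7 + 172.579ms (3/7)
10. 2761.266ms @ 48/7 + 172.579ms (3/7)
11. 2933.845ms @ 51/7 + 345.158ms (6/7)
12. 3279.003ms @ 57/7 + 172.579ms (3/7)
13. 3451.582ms @ 60/7 + 172.579ms (3/7)

note 5 onset = 15/4b = 1510.067ms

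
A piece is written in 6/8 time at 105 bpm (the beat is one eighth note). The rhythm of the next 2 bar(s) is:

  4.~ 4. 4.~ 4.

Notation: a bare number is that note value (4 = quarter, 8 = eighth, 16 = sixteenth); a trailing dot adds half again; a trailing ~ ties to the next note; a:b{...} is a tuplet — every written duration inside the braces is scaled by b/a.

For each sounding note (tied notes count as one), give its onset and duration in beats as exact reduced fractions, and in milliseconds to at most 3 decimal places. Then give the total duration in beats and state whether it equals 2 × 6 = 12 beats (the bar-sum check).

1) 0.0ms=0b +3428.571ms=6b
2) 3428.571ms=6b +3428.571ms=6b
Σ=12b of 12 (105bpm 6/8) — PASS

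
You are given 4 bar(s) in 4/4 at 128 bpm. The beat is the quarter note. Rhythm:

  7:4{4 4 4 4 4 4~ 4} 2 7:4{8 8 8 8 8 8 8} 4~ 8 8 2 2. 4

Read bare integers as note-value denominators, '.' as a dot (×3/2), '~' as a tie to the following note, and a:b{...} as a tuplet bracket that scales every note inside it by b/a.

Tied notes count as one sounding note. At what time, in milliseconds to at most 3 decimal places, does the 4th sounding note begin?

note 4 onset = 12/7b = 803.571ms

1. 0.0ms @ 0 + 267.857ms (4/7)
2. 267.857ms @ 4/7 + 267.857ms (4/7)
3. 535.714ms @ 8/7 + 267.857ms (4/7)
4. 803.571ms @ 12/7 + 267.857ms (4/7)
5. 1071.429ms @ 16/7 + 267.857ms (4/7)
6. 1339.286ms @ 20/7 + 535.714ms (8/7)
7. 1875.0ms @ 4 + 937.5ms (2)
8. 2812.5ms @ 6 + 133.929ms (2/7)
9. 2946.429ms @ 44/7 + 133.929ms (2/7)
10. 3080.357ms @ 46/7 + 133.929ms (2/7)
11. 3214.286ms @ 48/7 + 133.929ms (2/7)
12. 3348.214ms @ 50/7 + 133.929ms (2/7)
13. 3482.143ms @ 52/7 + 133.929ms (2/7)
14. 3616.071ms @ 54/7 + 133.929ms (2/7)
15. 3750.0ms @ 8 + 703.125ms (3/2)
16. 4453.125ms @ 19/2 + 234.375ms (1/2)
17. 4687.5ms @ 10 + 937.5ms (2)
18. 5625.0ms @ 12 + 1406.25ms (3)
19. 7031.25ms @ 15 + 468.75ms (1)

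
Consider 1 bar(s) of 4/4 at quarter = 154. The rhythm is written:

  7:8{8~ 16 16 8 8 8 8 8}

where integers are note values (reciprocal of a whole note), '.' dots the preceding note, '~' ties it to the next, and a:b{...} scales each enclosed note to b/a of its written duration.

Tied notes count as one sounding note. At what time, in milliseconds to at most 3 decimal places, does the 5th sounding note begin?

1. 0.0ms @ 0 + 333.952ms (6/7)
2. 333.952ms @ 6/7 + 111.317ms (2/7)
3. 445.269ms @ 8/7 + 222.635ms (4/7)
4. 667.904ms @ 12/7 + 222.635ms (4/7)
5. 890.538ms @ 16/7 + 222.635ms (4/7)
6. 1113.173ms @ 20/7 + 222.635ms (4/7)
7. 1335.807ms @ 24/7 + 222.635ms (4/7)

note 5 onset = 16/7b = 890.538ms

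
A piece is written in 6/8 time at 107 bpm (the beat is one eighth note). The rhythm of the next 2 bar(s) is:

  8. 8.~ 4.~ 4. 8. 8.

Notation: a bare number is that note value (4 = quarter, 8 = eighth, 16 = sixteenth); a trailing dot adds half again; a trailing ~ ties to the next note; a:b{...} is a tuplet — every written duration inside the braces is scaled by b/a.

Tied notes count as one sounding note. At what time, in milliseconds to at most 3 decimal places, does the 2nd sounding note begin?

1. 0.0ms @ 0 + 841.121ms (3/2)
2. 841.121ms @ 3/2 + 4205.607ms (15/2)
3. 5046.729ms @ 9 + 841.121ms (3/2)
4. 5887.85ms @ 21/2 + 841.121ms (3/2)

note 2 onset = 3/2b = 841.121ms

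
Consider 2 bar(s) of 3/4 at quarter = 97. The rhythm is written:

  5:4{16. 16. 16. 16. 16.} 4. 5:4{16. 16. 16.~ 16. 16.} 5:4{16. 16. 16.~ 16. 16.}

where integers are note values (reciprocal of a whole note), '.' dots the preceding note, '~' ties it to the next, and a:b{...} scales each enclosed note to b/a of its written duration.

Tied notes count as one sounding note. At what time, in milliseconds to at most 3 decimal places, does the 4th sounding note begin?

1. 0.0ms @ 0 + 185.567ms (3/10)
2. 185.567ms @ 3/10 + 185.567ms (3/10)
3. 371.134ms @ 3/5 + 185.567ms (3/10)
4. 556.701ms @ 9/10 + 185.567ms (3/10)
5. 742.268ms @ 6/5 + 185.567ms (3/10)
6. 927.835ms @ 3/2 + 927.835ms (3/2)
7. 1855.67ms @ 3 + 185.567ms (3/10)
8. 2041.237ms @ 33/10 + 185.567ms (3/10)
9. 2226.804ms @ 18/5 + 371.134ms (3/5)
10. 2597.938ms @ 21/5 + 185.567ms (3/10)
11. 2783.505ms @ 9/2 + 185.567ms (3/10)
12. 2969.072ms @ 24/5 + 185.567ms (3/10)
13. 3154.639ms @ 51/10 + 371.134ms (3/5)
14. 3525.773ms @ 57/10 + 185.567ms (3/10)

note 4 onset = 9/10b = 556.701ms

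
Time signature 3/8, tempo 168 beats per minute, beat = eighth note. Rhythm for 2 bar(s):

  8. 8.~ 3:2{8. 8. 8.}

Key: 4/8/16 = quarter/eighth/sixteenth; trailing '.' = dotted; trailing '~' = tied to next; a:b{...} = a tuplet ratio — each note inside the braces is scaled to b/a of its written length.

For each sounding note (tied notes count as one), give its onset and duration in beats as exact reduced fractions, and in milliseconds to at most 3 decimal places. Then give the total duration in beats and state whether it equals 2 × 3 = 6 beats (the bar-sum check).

1) 0.0ms=0b +535.714ms=3/2b
2) 535.714ms=3/2b +892.857ms=5/2b
3) 1428.571ms=4b +357.143ms=1b
4) 1785.714ms=5b +357.143ms=1b
Σ=6b of 6 (168bpm 3/8) — PASS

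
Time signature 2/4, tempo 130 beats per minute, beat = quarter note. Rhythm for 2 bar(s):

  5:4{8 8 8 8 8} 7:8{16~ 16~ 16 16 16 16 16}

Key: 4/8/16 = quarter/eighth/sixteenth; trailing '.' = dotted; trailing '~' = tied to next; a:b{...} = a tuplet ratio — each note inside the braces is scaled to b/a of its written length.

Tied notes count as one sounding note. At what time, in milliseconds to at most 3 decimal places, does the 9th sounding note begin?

1. 0.0ms @ 0 + 184.615ms (2/5)
2. 184.615ms @ 2/5 + 184.615ms (2/5)
3. 369.231ms @ 4/5 + 184.615ms (2/5)
4. 553.846ms @ 6/5 + 184.615ms (2/5)
5. 738.462ms @ 8/5 + 184.615ms (2/5)
6. 923.077ms @ 2 + 395.604ms (6/7)
7. 1318.681ms @ 20/7 + 131.868ms (2/7)
8. 1450.549ms @ 22/7 + 131.868ms (2/7)
9. 1582.418ms @ 24/7 + 131.868ms (2/7)
10. 1714.286ms @ 26/7 + 131.868ms (2/7)

note 9 onset = 24/7b = 1582.418ms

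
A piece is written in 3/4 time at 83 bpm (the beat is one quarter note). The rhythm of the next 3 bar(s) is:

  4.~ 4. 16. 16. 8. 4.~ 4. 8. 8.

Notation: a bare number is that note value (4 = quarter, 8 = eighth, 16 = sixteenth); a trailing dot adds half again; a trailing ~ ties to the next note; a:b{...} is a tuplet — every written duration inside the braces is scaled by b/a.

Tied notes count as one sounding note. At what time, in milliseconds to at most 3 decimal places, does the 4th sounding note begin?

1. 0.0ms @ 0 + 2168.675ms (3)
2. 2168.675ms @ 3 + 271.084ms (3/8)
3. 2439.759ms @ 27/8 + 271.084ms (3/8)
4. 2710.843ms @ 15/4 + 542.169ms (3/4)
5. 3253.012ms @ 9/2 + 2168.675ms (3)
6. 5421.687ms @ 15/2 + 542.169ms (3/4)
7. 5963.855ms @ 33/4 + 542.169ms (3/4)

note 4 onset = 15/4b = 2710.843ms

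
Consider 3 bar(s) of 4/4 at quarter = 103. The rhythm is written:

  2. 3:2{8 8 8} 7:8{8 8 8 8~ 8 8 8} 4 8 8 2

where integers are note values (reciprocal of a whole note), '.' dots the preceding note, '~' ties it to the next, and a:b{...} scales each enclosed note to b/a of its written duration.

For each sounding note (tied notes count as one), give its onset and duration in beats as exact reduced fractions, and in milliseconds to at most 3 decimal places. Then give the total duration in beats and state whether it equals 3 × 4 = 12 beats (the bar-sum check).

1) 0.0ms=0b +1747.573ms=3b
2) 1747.573ms=3b +194.175ms=1/3b
3) 1941.748ms=10/3b +194.175ms=1/3b
4) 2135.922ms=11/3b +194.175ms=1/3b
5) 2330.097ms=4b +332.871ms=4/7b
6) 2662.968ms=32/7b +332.871ms=4/7b
7) 2995.839ms=36/7b +332.871ms=4/7b
8) 3328.71ms=40/7b +665.742ms=8/7b
9) 3994.452ms=48/7b +332.871ms=4/7b
10) 4327.323ms=52/7b +332.871ms=4/7b
11) 4660.194ms=8b +582.524ms=1b
12) 5242.718ms=9b +291.262ms=1/2b
13) 5533.981ms=19/2b +291.262ms=1/2b
14) 5825.243ms=10b +1165.049ms=2b
Σ=12b of 12 (103bpm 4/4) — PASS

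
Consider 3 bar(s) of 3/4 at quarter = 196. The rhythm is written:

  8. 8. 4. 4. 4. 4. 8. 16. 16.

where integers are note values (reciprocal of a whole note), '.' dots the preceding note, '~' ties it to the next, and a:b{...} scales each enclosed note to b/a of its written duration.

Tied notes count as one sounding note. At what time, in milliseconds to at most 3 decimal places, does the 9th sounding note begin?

1. 0.0ms @ 0 + 229.592ms (3/4)
2. 229.592ms @ 3/4 + 229.592ms (3/4)
3. 459.184ms @ 3/2 + 459.184ms (3/2)
4. 918.367ms @ 3 + 459.184ms (3/2)
5. 1377.551ms @ 9/2 + 459.184ms (3/2)
6. 1836.735ms @ 6 + 459.184ms (3/2)
7. 2295.918ms @ 15/2 + 229.592ms (3/4)
8. 2525.51ms @ 33/4 + 114.796ms (3/8)
9. 2640.306ms @ 69/8 + 114.796ms (3/8)

note 9 onset = 69/8b = 2640.306ms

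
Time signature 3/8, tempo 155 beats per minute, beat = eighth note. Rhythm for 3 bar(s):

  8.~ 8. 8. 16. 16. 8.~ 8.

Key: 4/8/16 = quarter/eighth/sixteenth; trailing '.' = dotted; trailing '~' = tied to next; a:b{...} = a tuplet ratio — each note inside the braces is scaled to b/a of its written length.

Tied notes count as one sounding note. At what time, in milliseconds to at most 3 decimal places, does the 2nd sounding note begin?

1. 0.0ms @ 0 + 1161.29ms (3)
2. 1161.29ms @ 3 + 580.645ms (3/2)
3. 1741.935ms @ 9/2 + 290.323ms (3/4)
4. 2032.258ms @ 21/4 + 290.323ms (3/4)
5. 2322.581ms @ 6 + 1161.29ms (3)

note 2 onset = 3b = 1161.29ms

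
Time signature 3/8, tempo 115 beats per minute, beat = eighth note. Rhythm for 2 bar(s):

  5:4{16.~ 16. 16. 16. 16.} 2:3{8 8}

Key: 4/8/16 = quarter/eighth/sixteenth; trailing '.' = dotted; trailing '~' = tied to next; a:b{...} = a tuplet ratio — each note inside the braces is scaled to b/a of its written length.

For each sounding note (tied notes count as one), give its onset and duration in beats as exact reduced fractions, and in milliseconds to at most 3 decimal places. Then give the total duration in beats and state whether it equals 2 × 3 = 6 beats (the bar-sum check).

1) 0.0ms=0b +626.087ms=6/5b
2) 626.087ms=6/5b +313.043ms=3/5b
3) 939.13ms=9/5b +313.043ms=3/5b
4) 1252.174ms=12/5b +313.043ms=3/5b
5) 1565.217ms=3b +782.609ms=3/2b
6) 2347.826ms=9/2b +782.609ms=3/2b
Σ=6b of 6 (115bpm 3/8) — PASS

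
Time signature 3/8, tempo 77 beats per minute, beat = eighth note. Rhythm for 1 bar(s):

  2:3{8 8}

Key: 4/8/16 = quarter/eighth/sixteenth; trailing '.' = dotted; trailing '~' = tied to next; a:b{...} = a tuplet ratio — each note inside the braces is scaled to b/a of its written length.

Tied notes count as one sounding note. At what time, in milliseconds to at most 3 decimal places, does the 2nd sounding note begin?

1. 0.0ms @ 0 + 1168.831ms (3/2)
2. 1168.831ms @ 3/2 + 1168.831ms (3/2)

note 2 onset = 3/2b = 1168.831ms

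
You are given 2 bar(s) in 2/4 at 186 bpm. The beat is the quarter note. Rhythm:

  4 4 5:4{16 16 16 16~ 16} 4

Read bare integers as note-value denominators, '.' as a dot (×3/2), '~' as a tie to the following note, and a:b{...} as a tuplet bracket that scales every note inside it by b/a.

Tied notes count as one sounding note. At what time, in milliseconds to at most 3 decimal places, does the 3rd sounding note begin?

note 3 onset = 2b = 645.161ms

1. 0.0ms @ 0 + 322.581ms (1)
2. 322.581ms @ 1 + 322.581ms (1)
3. 645.161ms @ 2 + 64.516ms (1/5)
4. 709.677ms @ 11/5 + 64.516ms (1/5)
5. 774.194ms @ 12/5 + 64.516ms (1/5)
6. 838.71ms @ 13/5 + 129.032ms (2/5)
7. 967.742ms @ 3 + 322.581ms (1)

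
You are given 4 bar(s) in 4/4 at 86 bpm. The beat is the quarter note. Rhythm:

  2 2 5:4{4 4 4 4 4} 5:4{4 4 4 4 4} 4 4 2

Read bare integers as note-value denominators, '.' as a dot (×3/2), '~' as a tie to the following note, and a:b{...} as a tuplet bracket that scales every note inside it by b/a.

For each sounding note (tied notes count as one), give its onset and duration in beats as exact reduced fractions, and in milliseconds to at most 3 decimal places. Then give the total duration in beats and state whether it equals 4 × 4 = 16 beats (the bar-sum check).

1) 0.0ms=0b +1395.349ms=2b
2) 1395.349ms=2b +1395.349ms=2b
3) 2790.698ms=4b +558.14ms=4/5b
4) 3348.837ms=24/5b +558.14ms=4/5b
5) 3906.977ms=28/5b +558.14ms=4/5b
6) 4465.116ms=32/5b +558.14ms=4/5b
7) 5023.256ms=36/5b +558.14ms=4/5b
8) 5581.395ms=8b +558.14ms=4/5b
9) 6139.535ms=44/5b +558.14ms=4/5b
10) 6697.674ms=48/5b +558.14ms=4/5b
11) 7255.814ms=52/5b +558.14ms=4/5b
12) 7813.953ms=56/5b +558.14ms=4/5b
13) 8372.093ms=12b +697.674ms=1b
14) 9069.767ms=13b +697.674ms=1b
15) 9767.442ms=14b +1395.349ms=2b
Σ=16b of 16 (86bpm 4/4) — PASS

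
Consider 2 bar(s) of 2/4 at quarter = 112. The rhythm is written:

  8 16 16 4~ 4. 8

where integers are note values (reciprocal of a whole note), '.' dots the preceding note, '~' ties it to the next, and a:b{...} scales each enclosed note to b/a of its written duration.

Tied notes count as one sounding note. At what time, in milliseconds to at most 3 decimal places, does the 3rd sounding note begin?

1. 0.0ms @ 0 + 267.857ms (1/2)
2. 267.857ms @ 1/2 + 133.929ms (1/4)
3. 401.786ms @ 3/4 + 133.929ms (1/4)
4. 535.714ms @ 1 + 1339.286ms (5/2)
5. 1875.0ms @ 7/2 + 267.857ms (1/2)

note 3 onset = 3/4b = 401.786ms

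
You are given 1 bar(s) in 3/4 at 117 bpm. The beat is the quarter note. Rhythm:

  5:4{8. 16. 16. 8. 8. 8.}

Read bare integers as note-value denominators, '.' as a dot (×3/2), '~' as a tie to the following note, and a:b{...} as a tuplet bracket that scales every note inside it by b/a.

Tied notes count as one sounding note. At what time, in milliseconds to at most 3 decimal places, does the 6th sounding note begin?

1. 0.0ms @ 0 + 307.692ms (3/5)
2. 307.692ms @ 3/5 + 153.846ms (3/10)
3. 461.538ms @ 9/10 + 153.846ms (3/10)
4. 615.385ms @ 6/5 + 307.692ms (3/5)
5. 923.077ms @ 9/5 + 307.692ms (3/5)
6. 1230.769ms @ 12/5 + 307.692ms (3/5)

note 6 onset = 12/5b = 1230.769ms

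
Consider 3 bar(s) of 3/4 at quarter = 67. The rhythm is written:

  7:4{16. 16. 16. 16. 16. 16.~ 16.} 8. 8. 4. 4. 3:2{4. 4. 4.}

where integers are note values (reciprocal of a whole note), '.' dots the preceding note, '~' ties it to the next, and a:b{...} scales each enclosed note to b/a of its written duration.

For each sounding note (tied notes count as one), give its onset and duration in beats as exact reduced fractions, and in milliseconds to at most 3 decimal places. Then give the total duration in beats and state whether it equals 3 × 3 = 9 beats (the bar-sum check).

1) 0.0ms=0b +191.898ms=3/14b
2) 191.898ms=3/14b +191.898ms=3/14b
3) 383.795ms=3/7b +191.898ms=3/14b
4) 575.693ms=9/14b +191.898ms=3/14b
5) 767.591ms=6/7b +191.898ms=3/14b
6) 959.488ms=15/14b +383.795ms=3/7b
7) 1343.284ms=3/2b +671.642ms=3/4b
8) 2014.925ms=9/4b +671.642ms=3/4b
9) 2686.567ms=3b +1343.284ms=3/2b
10) 4029.851ms=9/2b +1343.284ms=3/2b
11) 5373.134ms=6b +895.522ms=1b
12) 6268.657ms=7b +895.522ms=1b
13) 7164.179ms=8b +895.522ms=1b
Σ=9b of 9 (67bpm 3/4) — PASS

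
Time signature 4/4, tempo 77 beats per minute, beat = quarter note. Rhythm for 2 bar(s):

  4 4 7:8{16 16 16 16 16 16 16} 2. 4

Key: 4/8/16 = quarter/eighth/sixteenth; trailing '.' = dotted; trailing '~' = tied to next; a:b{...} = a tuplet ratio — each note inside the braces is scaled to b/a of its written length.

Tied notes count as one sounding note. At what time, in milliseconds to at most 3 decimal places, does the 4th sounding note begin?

1. 0.0ms @ 0 + 779.221ms (1)
2. 779.221ms @ 1 + 779.221ms (1)
3. 1558.442ms @ 2 + 222.635ms (2/7)
4. 1781.076ms @ 16/7 + 222.635ms (2/7)
5. 2003.711ms @ 18/7 + 222.635ms (2/7)
6. 2226.345ms @ 20/7 + 222.635ms (2/7)
7. 2448.98ms @ 22/7 + 222.635ms (2/7)
8. 2671.614ms @ 24/7 + 222.635ms (2/7)
9. 2894.249ms @ 26/7 + 222.635ms (2/7)
10. 3116.883ms @ 4 + 2337.662ms (3)
11. 5454.545ms @ 7 + 779.221ms (1)

note 4 onset = 16/7b = 1781.076ms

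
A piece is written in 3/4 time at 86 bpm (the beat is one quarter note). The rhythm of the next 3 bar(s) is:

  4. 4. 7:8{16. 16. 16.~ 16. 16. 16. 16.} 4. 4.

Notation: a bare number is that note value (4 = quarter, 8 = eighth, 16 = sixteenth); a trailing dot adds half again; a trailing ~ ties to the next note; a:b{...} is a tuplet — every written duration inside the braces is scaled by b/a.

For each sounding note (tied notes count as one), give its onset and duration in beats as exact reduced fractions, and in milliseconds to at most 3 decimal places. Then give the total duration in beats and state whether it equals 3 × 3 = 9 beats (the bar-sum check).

1) 0.0ms=0b +1046.512ms=3/2b
2) 1046.512ms=3/2b +1046.512ms=3/2b
3) 2093.023ms=3b +299.003ms=3/7b
4) 2392.027ms=24/7b +299.003ms=3/7b
5) 2691.03ms=27/7b +598.007ms=6/7b
6) 3289.037ms=33/7b +299.003ms=3/7b
7) 3588.04ms=36/7b +299.003ms=3/7b
8) 3887.043ms=39/7b +299.003ms=3/7b
9) 4186.047ms=6b +1046.512ms=3/2b
10) 5232.558ms=15/2b +1046.512ms=3/2b
Σ=9b of 9 (86bpm 3/4) — PASS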